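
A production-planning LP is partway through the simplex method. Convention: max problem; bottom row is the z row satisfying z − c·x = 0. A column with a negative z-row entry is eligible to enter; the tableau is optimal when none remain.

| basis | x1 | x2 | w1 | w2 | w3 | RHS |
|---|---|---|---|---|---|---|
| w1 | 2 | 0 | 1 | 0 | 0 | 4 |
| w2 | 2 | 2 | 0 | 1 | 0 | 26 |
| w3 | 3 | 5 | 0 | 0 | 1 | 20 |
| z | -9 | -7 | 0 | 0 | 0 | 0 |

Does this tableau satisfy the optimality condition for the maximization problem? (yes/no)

The z-row has a negative entry -9 in column x1, so it is not optimal.

no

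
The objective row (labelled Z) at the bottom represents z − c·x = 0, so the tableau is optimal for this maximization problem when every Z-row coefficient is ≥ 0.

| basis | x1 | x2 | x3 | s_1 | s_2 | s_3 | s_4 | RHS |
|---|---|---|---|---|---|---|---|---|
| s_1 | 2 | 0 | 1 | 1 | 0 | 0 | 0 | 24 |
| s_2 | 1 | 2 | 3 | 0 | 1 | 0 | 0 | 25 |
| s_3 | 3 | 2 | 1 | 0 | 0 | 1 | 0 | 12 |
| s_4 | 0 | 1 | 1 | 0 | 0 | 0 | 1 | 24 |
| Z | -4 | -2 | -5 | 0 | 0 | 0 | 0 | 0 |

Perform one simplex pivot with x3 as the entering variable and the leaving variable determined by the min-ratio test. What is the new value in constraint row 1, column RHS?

Ratio test on column x3 — row 1: 24/1 = 24; row 2: 25/3 = 25/3; row 3: 12/1 = 12; row 4: 24/1 = 24. Minimum is 25/3 at row 2 (s_2 leaves); pivot element 3.
Divide row 2 by 3; eliminate column x3 from the other rows.
Row 1 update in column RHS: 24 − 1·(25/3) = 47/3.

47/3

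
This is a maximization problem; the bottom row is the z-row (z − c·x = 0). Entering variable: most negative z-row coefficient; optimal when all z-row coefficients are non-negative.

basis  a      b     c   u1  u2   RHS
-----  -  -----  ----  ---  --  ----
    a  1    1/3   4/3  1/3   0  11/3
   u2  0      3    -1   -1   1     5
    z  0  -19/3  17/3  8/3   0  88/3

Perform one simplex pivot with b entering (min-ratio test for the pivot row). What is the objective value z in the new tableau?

359/9

Ratio test on column b — row 1: (11/3)/(1/3) = 11; row 2: 5/3 = 5/3. Minimum is 5/3 at row 2 (u2 leaves); pivot element 3.
Pivot on row 2; the z-row RHS becomes 88/3 − (-19/3)·(5/3) = 359/9.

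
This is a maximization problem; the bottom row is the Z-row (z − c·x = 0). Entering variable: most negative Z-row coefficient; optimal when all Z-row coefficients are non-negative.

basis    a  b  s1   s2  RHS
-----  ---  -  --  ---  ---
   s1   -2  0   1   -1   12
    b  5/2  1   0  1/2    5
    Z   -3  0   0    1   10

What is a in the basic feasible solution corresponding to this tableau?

0

a is not in the basis, so in the current basic feasible solution a = 0.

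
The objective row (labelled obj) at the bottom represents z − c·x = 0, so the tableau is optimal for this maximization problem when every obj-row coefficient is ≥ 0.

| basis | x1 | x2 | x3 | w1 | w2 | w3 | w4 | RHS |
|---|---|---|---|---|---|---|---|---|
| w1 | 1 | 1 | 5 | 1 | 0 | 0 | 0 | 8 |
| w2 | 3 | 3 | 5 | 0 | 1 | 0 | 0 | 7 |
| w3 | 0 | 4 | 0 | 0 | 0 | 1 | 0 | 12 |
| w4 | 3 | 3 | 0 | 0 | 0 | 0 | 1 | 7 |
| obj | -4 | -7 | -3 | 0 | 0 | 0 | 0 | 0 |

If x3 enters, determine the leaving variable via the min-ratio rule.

Column x3 entries and ratios — w1: 8/5 = 8/5; w2: 7/5 = 7/5; w3: 0 ≤ 0, skip; w4: 0 ≤ 0, skip.
Smallest ratio is 7/5 in the row of w2, so w2 leaves.

w2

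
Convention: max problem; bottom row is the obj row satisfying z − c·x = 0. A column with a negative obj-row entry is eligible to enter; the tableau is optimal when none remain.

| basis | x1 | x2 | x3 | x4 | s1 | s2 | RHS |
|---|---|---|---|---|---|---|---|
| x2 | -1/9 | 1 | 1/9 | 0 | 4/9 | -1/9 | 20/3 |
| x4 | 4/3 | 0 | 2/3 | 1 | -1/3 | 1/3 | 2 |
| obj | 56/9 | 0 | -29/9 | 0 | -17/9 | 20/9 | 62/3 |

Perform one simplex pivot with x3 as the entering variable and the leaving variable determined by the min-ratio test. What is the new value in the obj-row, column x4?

29/6

Ratio test on column x3 — row 1: (20/3)/(1/9) = 60; row 2: 2/(2/3) = 3. Minimum is 3 at row 2 (x4 leaves); pivot element 2/3.
Divide row 2 by 2/3; eliminate column x3 from the other rows.
obj-row update in column x4: 0 − (-29/9)·(3/2) = 29/6.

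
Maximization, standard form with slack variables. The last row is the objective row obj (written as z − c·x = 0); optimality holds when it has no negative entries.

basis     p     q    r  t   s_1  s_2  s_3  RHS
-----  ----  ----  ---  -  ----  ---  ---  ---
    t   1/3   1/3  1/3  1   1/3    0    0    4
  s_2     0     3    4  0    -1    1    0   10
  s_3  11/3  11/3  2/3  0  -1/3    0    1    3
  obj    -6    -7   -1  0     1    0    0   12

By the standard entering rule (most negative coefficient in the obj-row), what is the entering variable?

Negative obj-row entries: p: -6, q: -7, r: -1.
The most negative is -7 in column q, so q enters.

q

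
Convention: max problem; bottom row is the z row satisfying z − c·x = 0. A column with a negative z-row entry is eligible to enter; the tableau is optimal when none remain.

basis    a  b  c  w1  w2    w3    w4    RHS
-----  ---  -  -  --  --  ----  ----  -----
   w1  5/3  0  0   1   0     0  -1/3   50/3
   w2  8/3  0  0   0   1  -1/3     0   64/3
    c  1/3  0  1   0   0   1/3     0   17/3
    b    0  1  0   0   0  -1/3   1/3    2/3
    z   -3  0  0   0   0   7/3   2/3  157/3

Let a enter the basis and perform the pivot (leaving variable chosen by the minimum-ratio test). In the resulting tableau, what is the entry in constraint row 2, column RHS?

Ratio test on column a — row 1: (50/3)/(5/3) = 10; row 2: (64/3)/(8/3) = 8; row 3: (17/3)/(1/3) = 17; row 4: entry 0 ≤ 0. Minimum is 8 at row 2 (w2 leaves); pivot element 8/3.
Divide row 2 by 8/3; eliminate column a from the other rows.
In the new row 2, the RHS entry is the old entry divided by the pivot: (64/3)/(8/3) = 8.

8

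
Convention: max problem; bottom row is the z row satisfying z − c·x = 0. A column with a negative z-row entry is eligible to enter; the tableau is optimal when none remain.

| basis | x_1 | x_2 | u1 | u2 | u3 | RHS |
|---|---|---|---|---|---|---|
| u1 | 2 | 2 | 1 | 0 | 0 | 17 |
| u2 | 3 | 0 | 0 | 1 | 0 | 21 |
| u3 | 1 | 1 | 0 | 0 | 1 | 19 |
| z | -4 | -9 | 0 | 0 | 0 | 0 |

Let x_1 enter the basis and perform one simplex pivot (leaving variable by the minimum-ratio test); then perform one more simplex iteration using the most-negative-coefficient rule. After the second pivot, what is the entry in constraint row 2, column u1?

Ratio test on column x_1 — row 1: 17/2 = 17/2; row 2: 21/3 = 7; row 3: 19/1 = 19. Minimum is 7 at row 2 (u2 leaves); pivot element 3.
Divide row 2 by 3; eliminate column x_1 from the other rows.
Second iteration: most negative z-row entry is -9 in column x_2, so x_2 enters.
Ratio test on column x_2 — row 1: 3/2 = 3/2; row 2: entry 0 ≤ 0; row 3: 12/1 = 12. Minimum is 3/2 at row 1 (u1 leaves); pivot element 2.
Divide row 1 by 2; eliminate column x_2 from the other rows.
After both pivots, the entry at constraint row 2, column u1 is 0.

0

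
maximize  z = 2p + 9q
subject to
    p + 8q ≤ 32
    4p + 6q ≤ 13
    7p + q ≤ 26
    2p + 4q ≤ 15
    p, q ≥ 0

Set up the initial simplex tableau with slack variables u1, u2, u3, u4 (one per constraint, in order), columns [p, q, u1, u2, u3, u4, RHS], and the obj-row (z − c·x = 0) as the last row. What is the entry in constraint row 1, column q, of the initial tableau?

Constraint 1 has coefficient 8 on q.

8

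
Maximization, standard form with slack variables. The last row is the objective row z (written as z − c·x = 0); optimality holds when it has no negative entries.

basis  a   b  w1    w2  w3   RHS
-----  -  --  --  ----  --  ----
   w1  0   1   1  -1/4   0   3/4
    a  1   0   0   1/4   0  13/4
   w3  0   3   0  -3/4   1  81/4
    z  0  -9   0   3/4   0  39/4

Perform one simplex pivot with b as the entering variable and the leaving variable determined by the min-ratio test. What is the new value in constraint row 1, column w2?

-1/4

Ratio test on column b — row 1: (3/4)/1 = 3/4; row 2: entry 0 ≤ 0; row 3: (81/4)/3 = 27/4. Minimum is 3/4 at row 1 (w1 leaves); pivot element 1.
Divide row 1 by 1; eliminate column b from the other rows.
In the new row 1, the w2 entry is the old entry divided by the pivot: (-1/4)/1 = -1/4.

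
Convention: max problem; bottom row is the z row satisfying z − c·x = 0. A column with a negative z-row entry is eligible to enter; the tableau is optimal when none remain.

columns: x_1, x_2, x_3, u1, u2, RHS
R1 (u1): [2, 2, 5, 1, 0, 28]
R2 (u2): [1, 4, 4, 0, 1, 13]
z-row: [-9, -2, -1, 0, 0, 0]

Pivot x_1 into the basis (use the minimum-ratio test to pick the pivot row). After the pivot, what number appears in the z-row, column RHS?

Ratio test on column x_1 — row 1: 28/2 = 14; row 2: 13/1 = 13. Minimum is 13 at row 2 (u2 leaves); pivot element 1.
Divide row 2 by 1; eliminate column x_1 from the other rows.
z-row update in column RHS: 0 − (-9)·13 = 117.

117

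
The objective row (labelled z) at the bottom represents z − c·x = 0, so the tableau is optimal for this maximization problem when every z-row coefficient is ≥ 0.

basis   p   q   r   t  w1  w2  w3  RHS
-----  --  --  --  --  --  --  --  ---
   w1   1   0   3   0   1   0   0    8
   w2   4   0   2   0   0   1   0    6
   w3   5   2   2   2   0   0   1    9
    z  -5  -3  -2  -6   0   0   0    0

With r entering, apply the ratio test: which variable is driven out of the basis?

w1

Column r entries and ratios — w1: 8/3 = 8/3; w2: 6/2 = 3; w3: 9/2 = 9/2.
Smallest ratio is 8/3 in the row of w1, so w1 leaves.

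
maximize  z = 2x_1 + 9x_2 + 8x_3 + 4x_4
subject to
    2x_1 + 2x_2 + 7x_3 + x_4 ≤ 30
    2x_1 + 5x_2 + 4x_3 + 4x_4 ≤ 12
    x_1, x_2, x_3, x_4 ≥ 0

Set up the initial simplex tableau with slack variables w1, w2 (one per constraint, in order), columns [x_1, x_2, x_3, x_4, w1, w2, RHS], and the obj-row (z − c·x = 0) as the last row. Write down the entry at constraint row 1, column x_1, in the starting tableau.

Constraint 1 has coefficient 2 on x_1.

2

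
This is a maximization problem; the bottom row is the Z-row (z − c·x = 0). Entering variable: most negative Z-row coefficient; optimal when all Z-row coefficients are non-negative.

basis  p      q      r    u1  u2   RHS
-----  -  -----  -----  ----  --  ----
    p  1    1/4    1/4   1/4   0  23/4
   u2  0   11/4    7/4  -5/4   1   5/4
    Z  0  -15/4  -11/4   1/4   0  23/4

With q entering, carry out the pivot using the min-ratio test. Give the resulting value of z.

Ratio test on column q — row 1: (23/4)/(1/4) = 23; row 2: (5/4)/(11/4) = 5/11. Minimum is 5/11 at row 2 (u2 leaves); pivot element 11/4.
Pivot on row 2; the Z-row RHS becomes 23/4 − (-15/4)·(5/11) = 82/11.

82/11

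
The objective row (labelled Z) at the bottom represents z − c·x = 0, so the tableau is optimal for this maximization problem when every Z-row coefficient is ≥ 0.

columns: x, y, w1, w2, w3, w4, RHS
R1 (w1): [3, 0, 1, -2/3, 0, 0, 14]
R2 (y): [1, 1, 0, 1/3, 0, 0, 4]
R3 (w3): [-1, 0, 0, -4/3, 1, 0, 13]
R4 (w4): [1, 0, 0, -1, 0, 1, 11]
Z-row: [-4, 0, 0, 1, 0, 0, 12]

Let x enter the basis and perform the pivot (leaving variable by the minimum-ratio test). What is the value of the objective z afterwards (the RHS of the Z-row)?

28

Ratio test on column x — row 1: 14/3 = 14/3; row 2: 4/1 = 4; row 3: entry -1 ≤ 0; row 4: 11/1 = 11. Minimum is 4 at row 2 (y leaves); pivot element 1.
Pivot on row 2; the Z-row RHS becomes 12 − (-4)·4 = 28.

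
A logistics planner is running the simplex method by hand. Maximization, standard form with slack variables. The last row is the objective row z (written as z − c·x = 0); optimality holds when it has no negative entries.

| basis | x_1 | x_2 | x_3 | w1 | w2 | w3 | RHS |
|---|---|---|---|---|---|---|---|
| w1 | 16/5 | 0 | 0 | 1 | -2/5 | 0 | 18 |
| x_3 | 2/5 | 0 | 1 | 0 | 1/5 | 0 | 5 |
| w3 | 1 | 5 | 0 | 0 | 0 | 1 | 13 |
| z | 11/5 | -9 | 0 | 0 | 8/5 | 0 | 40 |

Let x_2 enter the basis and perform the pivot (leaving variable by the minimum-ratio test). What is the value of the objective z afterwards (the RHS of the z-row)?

Ratio test on column x_2 — row 1: entry 0 ≤ 0; row 2: entry 0 ≤ 0; row 3: 13/5 = 13/5. Minimum is 13/5 at row 3 (w3 leaves); pivot element 5.
Pivot on row 3; the z-row RHS becomes 40 − (-9)·(13/5) = 317/5.

317/5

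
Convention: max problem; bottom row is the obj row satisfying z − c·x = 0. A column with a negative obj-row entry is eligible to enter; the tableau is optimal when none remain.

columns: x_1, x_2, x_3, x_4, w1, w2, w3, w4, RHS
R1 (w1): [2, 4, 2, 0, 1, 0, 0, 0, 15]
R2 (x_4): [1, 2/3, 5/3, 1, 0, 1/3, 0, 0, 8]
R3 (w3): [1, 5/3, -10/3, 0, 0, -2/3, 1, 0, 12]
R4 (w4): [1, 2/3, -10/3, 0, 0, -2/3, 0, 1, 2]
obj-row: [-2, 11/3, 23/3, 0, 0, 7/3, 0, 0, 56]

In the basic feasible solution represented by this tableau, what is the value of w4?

2

w4 is basic (row 4); its value is the RHS of that row, 2.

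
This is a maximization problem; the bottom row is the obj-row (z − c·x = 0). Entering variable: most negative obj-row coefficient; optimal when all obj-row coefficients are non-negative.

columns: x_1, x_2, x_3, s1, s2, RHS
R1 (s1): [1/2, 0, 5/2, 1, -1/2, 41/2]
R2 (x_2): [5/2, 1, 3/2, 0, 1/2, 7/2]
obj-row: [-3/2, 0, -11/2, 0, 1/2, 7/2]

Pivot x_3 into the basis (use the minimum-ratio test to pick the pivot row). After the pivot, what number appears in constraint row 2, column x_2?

2/3

Ratio test on column x_3 — row 1: (41/2)/(5/2) = 41/5; row 2: (7/2)/(3/2) = 7/3. Minimum is 7/3 at row 2 (x_2 leaves); pivot element 3/2.
Divide row 2 by 3/2; eliminate column x_3 from the other rows.
In the new row 2, the x_2 entry is the old entry divided by the pivot: 1/(3/2) = 2/3.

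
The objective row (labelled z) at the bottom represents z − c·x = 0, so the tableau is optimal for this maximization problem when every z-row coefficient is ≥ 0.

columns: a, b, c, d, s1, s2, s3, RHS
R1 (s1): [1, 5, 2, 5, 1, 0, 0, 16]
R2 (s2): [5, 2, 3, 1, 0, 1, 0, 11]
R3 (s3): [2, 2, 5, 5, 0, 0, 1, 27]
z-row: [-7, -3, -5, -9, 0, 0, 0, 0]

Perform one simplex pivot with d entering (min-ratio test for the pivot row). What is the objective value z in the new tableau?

Ratio test on column d — row 1: 16/5 = 16/5; row 2: 11/1 = 11; row 3: 27/5 = 27/5. Minimum is 16/5 at row 1 (s1 leaves); pivot element 5.
Pivot on row 1; the z-row RHS becomes 0 − (-9)·(16/5) = 144/5.

144/5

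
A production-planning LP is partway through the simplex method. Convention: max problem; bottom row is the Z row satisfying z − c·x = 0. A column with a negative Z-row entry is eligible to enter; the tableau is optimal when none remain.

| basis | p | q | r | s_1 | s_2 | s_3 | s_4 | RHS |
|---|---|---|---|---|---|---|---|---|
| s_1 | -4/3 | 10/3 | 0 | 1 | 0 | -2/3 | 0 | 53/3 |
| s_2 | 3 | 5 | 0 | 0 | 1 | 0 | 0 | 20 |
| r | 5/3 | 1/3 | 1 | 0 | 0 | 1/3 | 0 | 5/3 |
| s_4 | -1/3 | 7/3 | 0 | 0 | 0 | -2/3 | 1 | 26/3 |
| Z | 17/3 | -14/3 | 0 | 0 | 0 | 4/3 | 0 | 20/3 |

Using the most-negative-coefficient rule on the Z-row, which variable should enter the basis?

Negative Z-row entries: q: -14/3.
The most negative is -14/3 in column q, so q enters.

q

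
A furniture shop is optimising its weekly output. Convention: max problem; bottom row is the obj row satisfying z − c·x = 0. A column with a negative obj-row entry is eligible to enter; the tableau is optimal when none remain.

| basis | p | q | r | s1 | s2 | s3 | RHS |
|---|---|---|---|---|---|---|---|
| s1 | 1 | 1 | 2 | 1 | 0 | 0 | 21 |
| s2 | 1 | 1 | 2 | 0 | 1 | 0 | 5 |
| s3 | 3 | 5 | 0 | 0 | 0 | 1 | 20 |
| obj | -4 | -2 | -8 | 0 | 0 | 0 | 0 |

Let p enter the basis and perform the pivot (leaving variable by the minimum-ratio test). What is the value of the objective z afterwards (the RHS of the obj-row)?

20

Ratio test on column p — row 1: 21/1 = 21; row 2: 5/1 = 5; row 3: 20/3 = 20/3. Minimum is 5 at row 2 (s2 leaves); pivot element 1.
Pivot on row 2; the obj-row RHS becomes 0 − (-4)·5 = 20.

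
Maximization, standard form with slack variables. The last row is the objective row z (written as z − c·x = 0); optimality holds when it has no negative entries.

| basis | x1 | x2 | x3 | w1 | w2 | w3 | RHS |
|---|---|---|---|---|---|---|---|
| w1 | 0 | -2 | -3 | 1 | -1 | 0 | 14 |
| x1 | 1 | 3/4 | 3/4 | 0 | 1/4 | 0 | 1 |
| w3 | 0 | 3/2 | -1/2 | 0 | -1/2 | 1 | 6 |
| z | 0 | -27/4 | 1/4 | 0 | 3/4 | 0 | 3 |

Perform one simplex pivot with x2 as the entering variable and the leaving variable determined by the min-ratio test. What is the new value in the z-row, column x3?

Ratio test on column x2 — row 1: entry -2 ≤ 0; row 2: 1/(3/4) = 4/3; row 3: 6/(3/2) = 4. Minimum is 4/3 at row 2 (x1 leaves); pivot element 3/4.
Divide row 2 by 3/4; eliminate column x2 from the other rows.
z-row update in column x3: 1/4 − (-27/4)·1 = 7.

7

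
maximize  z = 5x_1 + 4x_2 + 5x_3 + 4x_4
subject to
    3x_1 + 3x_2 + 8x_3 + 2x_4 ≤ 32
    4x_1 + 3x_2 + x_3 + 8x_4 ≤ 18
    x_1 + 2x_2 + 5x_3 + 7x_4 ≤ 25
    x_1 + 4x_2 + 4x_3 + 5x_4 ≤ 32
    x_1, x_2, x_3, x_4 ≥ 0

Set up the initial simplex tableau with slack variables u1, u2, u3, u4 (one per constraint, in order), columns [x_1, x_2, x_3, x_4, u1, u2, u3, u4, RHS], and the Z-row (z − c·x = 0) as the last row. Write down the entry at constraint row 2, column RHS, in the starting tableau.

The RHS of constraint 2 is b_2 = 18.

18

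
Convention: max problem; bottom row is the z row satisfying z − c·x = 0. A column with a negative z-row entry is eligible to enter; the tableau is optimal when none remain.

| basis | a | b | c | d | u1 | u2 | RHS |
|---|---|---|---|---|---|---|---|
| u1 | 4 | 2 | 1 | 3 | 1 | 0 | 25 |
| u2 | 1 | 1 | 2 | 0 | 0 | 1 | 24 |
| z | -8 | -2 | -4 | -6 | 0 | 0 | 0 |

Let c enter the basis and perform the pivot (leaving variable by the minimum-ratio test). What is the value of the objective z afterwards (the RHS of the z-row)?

48

Ratio test on column c — row 1: 25/1 = 25; row 2: 24/2 = 12. Minimum is 12 at row 2 (u2 leaves); pivot element 2.
Pivot on row 2; the z-row RHS becomes 0 − (-4)·12 = 48.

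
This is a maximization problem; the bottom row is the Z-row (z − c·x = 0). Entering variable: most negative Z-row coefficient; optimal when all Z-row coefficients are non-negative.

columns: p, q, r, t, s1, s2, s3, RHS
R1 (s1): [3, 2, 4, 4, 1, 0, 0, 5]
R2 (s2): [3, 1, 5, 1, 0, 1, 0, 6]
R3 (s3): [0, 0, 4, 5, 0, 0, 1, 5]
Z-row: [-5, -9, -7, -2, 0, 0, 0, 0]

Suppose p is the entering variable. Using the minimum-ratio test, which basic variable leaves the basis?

Column p entries and ratios — s1: 5/3 = 5/3; s2: 6/3 = 2; s3: 0 ≤ 0, skip.
Smallest ratio is 5/3 in the row of s1, so s1 leaves.

s1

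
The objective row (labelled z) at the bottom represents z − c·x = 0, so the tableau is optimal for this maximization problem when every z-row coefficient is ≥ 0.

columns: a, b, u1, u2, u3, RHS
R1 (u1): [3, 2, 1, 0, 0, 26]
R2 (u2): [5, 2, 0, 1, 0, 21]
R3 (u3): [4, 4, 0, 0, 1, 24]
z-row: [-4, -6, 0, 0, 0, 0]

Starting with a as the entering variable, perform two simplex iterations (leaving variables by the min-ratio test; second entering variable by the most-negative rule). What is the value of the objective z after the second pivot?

30

Ratio test on column a — row 1: 26/3 = 26/3; row 2: 21/5 = 21/5; row 3: 24/4 = 6. Minimum is 21/5 at row 2 (u2 leaves); pivot element 5.
Pivot on row 2; the z-row RHS becomes 0 − (-4)·(21/5) = 84/5.
Next entering variable (most negative z-row entry -22/5): b.
Ratio test on column b — row 1: (67/5)/(4/5) = 67/4; row 2: (21/5)/(2/5) = 21/2; row 3: (36/5)/(12/5) = 3. Minimum is 3 at row 3 (u3 leaves); pivot element 12/5.
After the second pivot the z-row RHS is 84/5 − (-22/5)·3 = 30.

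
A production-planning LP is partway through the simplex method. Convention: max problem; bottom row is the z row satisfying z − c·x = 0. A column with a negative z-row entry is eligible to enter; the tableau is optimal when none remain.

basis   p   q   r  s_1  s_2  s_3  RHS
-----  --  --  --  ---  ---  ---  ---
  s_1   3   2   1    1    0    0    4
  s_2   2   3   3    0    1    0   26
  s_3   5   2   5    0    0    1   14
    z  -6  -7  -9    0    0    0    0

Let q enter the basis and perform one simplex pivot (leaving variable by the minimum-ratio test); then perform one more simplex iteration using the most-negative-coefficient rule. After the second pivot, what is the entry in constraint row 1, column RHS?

3/4

Ratio test on column q — row 1: 4/2 = 2; row 2: 26/3 = 26/3; row 3: 14/2 = 7. Minimum is 2 at row 1 (s_1 leaves); pivot element 2.
Divide row 1 by 2; eliminate column q from the other rows.
Second iteration: most negative z-row entry is -11/2 in column r, so r enters.
Ratio test on column r — row 1: 2/(1/2) = 4; row 2: 20/(3/2) = 40/3; row 3: 10/4 = 5/2. Minimum is 5/2 at row 3 (s_3 leaves); pivot element 4.
Divide row 3 by 4; eliminate column r from the other rows.
After both pivots, the entry at constraint row 1, column RHS is 3/4.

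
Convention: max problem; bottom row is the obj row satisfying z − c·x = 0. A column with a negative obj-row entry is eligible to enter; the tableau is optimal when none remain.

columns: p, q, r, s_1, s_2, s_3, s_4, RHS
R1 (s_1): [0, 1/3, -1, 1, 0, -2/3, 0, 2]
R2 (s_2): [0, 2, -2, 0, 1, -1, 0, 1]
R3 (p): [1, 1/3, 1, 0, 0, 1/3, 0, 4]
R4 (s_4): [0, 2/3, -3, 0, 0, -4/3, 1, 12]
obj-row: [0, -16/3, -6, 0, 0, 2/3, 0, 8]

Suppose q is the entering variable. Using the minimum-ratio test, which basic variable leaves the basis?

Column q entries and ratios — s_1: 2/(1/3) = 6; s_2: 1/2 = 1/2; p: 4/(1/3) = 12; s_4: 12/(2/3) = 18.
Smallest ratio is 1/2 in the row of s_2, so s_2 leaves.

s_2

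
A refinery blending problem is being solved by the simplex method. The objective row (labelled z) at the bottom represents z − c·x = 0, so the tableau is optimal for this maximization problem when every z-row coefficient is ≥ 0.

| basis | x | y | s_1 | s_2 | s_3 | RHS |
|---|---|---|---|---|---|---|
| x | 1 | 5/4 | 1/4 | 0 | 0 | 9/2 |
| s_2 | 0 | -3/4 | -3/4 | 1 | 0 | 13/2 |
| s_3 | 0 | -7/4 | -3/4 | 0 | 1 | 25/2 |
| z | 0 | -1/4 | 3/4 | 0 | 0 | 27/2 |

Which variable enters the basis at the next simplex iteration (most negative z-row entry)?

y

Negative z-row entries: y: -1/4.
The most negative is -1/4 in column y, so y enters.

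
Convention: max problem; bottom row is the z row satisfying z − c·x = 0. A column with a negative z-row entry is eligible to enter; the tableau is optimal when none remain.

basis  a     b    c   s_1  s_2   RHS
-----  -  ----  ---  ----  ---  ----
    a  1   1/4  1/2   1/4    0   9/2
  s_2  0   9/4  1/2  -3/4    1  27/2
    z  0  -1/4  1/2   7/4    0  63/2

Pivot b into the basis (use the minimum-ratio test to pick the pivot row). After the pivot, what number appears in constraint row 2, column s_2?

4/9

Ratio test on column b — row 1: (9/2)/(1/4) = 18; row 2: (27/2)/(9/4) = 6. Minimum is 6 at row 2 (s_2 leaves); pivot element 9/4.
Divide row 2 by 9/4; eliminate column b from the other rows.
In the new row 2, the s_2 entry is the old entry divided by the pivot: 1/(9/4) = 4/9.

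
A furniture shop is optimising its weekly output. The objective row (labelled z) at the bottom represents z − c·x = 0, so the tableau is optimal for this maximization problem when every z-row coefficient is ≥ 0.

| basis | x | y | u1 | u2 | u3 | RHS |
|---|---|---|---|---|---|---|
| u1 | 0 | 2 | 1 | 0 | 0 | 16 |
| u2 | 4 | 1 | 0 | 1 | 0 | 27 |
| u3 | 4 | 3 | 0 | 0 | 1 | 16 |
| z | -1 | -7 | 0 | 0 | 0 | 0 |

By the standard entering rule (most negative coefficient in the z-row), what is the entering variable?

y

Negative z-row entries: x: -1, y: -7.
The most negative is -7 in column y, so y enters.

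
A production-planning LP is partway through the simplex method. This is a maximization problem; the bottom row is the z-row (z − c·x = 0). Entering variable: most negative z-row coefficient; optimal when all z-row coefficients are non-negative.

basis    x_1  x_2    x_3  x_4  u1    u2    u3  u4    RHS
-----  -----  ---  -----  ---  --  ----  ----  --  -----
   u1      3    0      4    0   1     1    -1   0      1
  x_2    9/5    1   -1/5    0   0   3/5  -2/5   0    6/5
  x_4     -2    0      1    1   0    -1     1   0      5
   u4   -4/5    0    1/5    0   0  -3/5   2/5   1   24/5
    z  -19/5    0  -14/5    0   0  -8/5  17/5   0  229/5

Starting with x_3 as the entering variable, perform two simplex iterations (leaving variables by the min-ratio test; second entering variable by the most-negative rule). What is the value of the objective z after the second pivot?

Ratio test on column x_3 — row 1: 1/4 = 1/4; row 2: entry -1/5 ≤ 0; row 3: 5/1 = 5; row 4: (24/5)/(1/5) = 24. Minimum is 1/4 at row 1 (u1 leaves); pivot element 4.
Pivot on row 1; the z-row RHS becomes 229/5 − (-14/5)·(1/4) = 93/2.
Next entering variable (most negative z-row entry -17/10): x_1.
Ratio test on column x_1 — row 1: (1/4)/(3/4) = 1/3; row 2: (5/4)/(39/20) = 25/39; row 3: entry -11/4 ≤ 0; row 4: entry -19/20 ≤ 0. Minimum is 1/3 at row 1 (x_3 leaves); pivot element 3/4.
After the second pivot the z-row RHS is 93/2 − (-17/10)·(1/3) = 706/15.

706/15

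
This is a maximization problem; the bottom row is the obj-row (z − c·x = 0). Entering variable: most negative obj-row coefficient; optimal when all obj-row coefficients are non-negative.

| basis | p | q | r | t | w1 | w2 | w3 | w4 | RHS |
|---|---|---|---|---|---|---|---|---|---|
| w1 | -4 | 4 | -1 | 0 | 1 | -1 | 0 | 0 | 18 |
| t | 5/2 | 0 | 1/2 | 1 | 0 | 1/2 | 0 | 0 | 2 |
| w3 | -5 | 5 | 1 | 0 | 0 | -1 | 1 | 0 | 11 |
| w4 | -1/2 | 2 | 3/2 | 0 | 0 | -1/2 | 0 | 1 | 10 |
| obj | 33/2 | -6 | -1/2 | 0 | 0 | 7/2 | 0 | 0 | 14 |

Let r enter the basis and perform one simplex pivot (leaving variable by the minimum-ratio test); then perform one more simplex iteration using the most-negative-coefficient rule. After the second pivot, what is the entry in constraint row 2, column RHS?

4

Ratio test on column r — row 1: entry -1 ≤ 0; row 2: 2/(1/2) = 4; row 3: 11/1 = 11; row 4: 10/(3/2) = 20/3. Minimum is 4 at row 2 (t leaves); pivot element 1/2.
Divide row 2 by 1/2; eliminate column r from the other rows.
Second iteration: most negative obj-row entry is -6 in column q, so q enters.
Ratio test on column q — row 1: 22/4 = 11/2; row 2: entry 0 ≤ 0; row 3: 7/5 = 7/5; row 4: 4/2 = 2. Minimum is 7/5 at row 3 (w3 leaves); pivot element 5.
Divide row 3 by 5; eliminate column q from the other rows.
After both pivots, the entry at constraint row 2, column RHS is 4.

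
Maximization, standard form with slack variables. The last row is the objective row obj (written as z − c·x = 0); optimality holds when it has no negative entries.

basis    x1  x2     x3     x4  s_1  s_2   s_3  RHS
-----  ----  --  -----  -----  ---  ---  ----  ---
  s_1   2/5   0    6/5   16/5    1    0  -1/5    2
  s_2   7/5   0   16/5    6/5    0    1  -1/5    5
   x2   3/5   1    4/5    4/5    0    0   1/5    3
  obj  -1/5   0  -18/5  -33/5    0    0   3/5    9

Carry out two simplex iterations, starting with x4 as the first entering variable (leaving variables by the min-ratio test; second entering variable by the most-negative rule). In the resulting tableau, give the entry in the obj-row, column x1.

25/22

Ratio test on column x4 — row 1: 2/(16/5) = 5/8; row 2: 5/(6/5) = 25/6; row 3: 3/(4/5) = 15/4. Minimum is 5/8 at row 1 (s_1 leaves); pivot element 16/5.
Divide row 1 by 16/5; eliminate column x4 from the other rows.
Second iteration: most negative obj-row entry is -9/8 in column x3, so x3 enters.
Ratio test on column x3 — row 1: (5/8)/(3/8) = 5/3; row 2: (17/4)/(11/4) = 17/11; row 3: (5/2)/(1/2) = 5. Minimum is 17/11 at row 2 (s_2 leaves); pivot element 11/4.
Divide row 2 by 11/4; eliminate column x3 from the other rows.
After both pivots, the entry at the obj-row, column x1 is 25/22.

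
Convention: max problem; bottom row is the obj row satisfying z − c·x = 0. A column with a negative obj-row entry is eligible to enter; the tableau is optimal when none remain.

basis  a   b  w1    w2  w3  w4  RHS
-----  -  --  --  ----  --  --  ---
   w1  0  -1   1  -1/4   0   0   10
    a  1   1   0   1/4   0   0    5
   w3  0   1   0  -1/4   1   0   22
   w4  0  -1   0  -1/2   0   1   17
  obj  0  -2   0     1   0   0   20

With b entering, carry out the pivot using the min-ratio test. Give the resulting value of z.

Ratio test on column b — row 1: entry -1 ≤ 0; row 2: 5/1 = 5; row 3: 22/1 = 22; row 4: entry -1 ≤ 0. Minimum is 5 at row 2 (a leaves); pivot element 1.
Pivot on row 2; the obj-row RHS becomes 20 − (-2)·5 = 30.

30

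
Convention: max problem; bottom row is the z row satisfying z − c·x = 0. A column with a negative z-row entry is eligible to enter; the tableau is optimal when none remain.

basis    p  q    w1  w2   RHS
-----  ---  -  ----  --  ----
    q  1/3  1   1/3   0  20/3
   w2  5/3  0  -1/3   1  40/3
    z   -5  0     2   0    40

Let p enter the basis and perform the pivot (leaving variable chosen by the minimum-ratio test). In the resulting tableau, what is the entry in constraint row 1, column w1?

2/5

Ratio test on column p — row 1: (20/3)/(1/3) = 20; row 2: (40/3)/(5/3) = 8. Minimum is 8 at row 2 (w2 leaves); pivot element 5/3.
Divide row 2 by 5/3; eliminate column p from the other rows.
Row 1 update in column w1: 1/3 − (1/3)·(-1/5) = 2/5.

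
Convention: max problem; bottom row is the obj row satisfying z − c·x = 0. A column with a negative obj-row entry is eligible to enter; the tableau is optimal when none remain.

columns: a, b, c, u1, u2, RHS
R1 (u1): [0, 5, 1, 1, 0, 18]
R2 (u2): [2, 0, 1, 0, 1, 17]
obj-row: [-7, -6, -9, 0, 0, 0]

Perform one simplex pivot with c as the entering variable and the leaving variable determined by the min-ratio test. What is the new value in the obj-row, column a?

11

Ratio test on column c — row 1: 18/1 = 18; row 2: 17/1 = 17. Minimum is 17 at row 2 (u2 leaves); pivot element 1.
Divide row 2 by 1; eliminate column c from the other rows.
obj-row update in column a: -7 − (-9)·2 = 11.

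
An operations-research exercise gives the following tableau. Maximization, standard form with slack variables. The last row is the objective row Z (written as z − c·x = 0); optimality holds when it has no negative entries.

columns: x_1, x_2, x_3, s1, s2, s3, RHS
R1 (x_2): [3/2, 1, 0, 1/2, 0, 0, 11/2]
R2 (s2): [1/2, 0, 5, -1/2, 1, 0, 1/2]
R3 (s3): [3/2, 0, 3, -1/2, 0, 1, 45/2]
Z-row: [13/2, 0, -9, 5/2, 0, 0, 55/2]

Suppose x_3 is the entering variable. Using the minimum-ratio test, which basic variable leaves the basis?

s2

Column x_3 entries and ratios — x_2: 0 ≤ 0, skip; s2: (1/2)/5 = 1/10; s3: (45/2)/3 = 15/2.
Smallest ratio is 1/10 in the row of s2, so s2 leaves.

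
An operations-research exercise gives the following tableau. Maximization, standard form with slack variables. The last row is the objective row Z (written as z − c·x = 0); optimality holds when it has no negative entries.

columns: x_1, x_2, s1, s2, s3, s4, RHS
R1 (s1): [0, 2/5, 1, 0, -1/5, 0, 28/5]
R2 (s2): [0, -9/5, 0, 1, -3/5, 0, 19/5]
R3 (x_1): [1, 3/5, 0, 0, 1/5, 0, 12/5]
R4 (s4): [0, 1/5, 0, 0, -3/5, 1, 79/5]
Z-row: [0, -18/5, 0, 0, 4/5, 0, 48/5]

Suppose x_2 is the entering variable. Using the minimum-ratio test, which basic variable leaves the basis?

Column x_2 entries and ratios — s1: (28/5)/(2/5) = 14; s2: -9/5 ≤ 0, skip; x_1: (12/5)/(3/5) = 4; s4: (79/5)/(1/5) = 79.
Smallest ratio is 4 in the row of x_1, so x_1 leaves.

x_1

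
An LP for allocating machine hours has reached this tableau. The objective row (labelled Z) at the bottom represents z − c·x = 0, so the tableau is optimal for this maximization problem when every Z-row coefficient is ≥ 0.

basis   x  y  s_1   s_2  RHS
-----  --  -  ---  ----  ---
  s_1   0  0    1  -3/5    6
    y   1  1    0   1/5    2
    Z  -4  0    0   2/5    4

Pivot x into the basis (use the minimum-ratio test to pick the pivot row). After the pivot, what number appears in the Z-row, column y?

4

Ratio test on column x — row 1: entry 0 ≤ 0; row 2: 2/1 = 2. Minimum is 2 at row 2 (y leaves); pivot element 1.
Divide row 2 by 1; eliminate column x from the other rows.
Z-row update in column y: 0 − (-4)·1 = 4.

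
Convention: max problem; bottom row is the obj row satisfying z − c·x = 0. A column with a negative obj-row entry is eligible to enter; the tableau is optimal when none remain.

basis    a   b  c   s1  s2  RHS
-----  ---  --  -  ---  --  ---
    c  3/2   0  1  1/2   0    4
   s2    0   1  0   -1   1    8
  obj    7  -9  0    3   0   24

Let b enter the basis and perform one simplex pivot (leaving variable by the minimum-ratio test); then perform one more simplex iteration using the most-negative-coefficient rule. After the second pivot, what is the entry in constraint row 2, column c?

Ratio test on column b — row 1: entry 0 ≤ 0; row 2: 8/1 = 8. Minimum is 8 at row 2 (s2 leaves); pivot element 1.
Divide row 2 by 1; eliminate column b from the other rows.
Second iteration: most negative obj-row entry is -6 in column s1, so s1 enters.
Ratio test on column s1 — row 1: 4/(1/2) = 8; row 2: entry -1 ≤ 0. Minimum is 8 at row 1 (c leaves); pivot element 1/2.
Divide row 1 by 1/2; eliminate column s1 from the other rows.
After both pivots, the entry at constraint row 2, column c is 2.

2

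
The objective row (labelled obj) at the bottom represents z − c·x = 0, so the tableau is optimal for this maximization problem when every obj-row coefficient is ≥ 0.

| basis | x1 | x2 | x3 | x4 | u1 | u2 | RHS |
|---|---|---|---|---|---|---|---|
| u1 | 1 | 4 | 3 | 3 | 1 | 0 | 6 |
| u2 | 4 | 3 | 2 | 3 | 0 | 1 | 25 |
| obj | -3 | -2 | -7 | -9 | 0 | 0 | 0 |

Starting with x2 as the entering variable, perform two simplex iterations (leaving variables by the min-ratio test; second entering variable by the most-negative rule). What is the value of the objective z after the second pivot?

18

Ratio test on column x2 — row 1: 6/4 = 3/2; row 2: 25/3 = 25/3. Minimum is 3/2 at row 1 (u1 leaves); pivot element 4.
Pivot on row 1; the obj-row RHS becomes 0 − (-2)·(3/2) = 3.
Next entering variable (most negative obj-row entry -15/2): x4.
Ratio test on column x4 — row 1: (3/2)/(3/4) = 2; row 2: (41/2)/(3/4) = 82/3. Minimum is 2 at row 1 (x2 leaves); pivot element 3/4.
After the second pivot the obj-row RHS is 3 − (-15/2)·2 = 18.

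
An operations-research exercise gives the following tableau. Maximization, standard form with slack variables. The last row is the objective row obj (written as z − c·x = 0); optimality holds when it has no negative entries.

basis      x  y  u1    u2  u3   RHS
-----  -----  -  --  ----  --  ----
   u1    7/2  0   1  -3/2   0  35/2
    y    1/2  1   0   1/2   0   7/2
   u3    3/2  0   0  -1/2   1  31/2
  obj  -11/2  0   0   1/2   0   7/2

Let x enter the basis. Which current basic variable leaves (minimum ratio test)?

u1

Column x entries and ratios — u1: (35/2)/(7/2) = 5; y: (7/2)/(1/2) = 7; u3: (31/2)/(3/2) = 31/3.
Smallest ratio is 5 in the row of u1, so u1 leaves.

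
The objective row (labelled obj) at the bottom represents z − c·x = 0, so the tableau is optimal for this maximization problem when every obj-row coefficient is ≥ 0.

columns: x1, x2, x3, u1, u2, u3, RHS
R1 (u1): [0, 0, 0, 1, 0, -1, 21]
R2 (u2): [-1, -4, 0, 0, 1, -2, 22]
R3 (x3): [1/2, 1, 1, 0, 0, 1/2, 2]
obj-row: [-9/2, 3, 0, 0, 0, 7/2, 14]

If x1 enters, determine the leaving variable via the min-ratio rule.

Column x1 entries and ratios — u1: 0 ≤ 0, skip; u2: -1 ≤ 0, skip; x3: 2/(1/2) = 4.
Smallest ratio is 4 in the row of x3, so x3 leaves.

x3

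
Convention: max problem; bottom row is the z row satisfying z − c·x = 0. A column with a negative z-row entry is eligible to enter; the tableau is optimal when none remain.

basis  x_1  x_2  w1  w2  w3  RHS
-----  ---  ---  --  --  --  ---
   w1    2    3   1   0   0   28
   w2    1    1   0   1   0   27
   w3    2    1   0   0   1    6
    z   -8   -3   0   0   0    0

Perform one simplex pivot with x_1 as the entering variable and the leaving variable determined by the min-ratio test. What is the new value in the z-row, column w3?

4

Ratio test on column x_1 — row 1: 28/2 = 14; row 2: 27/1 = 27; row 3: 6/2 = 3. Minimum is 3 at row 3 (w3 leaves); pivot element 2.
Divide row 3 by 2; eliminate column x_1 from the other rows.
z-row update in column w3: 0 − (-8)·(1/2) = 4.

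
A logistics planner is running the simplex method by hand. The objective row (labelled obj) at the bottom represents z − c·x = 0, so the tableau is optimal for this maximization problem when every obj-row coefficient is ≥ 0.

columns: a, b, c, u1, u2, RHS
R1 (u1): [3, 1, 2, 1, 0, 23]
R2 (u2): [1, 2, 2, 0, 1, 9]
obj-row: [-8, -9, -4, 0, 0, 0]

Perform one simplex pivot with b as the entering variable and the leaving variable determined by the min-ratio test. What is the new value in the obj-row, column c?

Ratio test on column b — row 1: 23/1 = 23; row 2: 9/2 = 9/2. Minimum is 9/2 at row 2 (u2 leaves); pivot element 2.
Divide row 2 by 2; eliminate column b from the other rows.
obj-row update in column c: -4 − (-9)·1 = 5.

5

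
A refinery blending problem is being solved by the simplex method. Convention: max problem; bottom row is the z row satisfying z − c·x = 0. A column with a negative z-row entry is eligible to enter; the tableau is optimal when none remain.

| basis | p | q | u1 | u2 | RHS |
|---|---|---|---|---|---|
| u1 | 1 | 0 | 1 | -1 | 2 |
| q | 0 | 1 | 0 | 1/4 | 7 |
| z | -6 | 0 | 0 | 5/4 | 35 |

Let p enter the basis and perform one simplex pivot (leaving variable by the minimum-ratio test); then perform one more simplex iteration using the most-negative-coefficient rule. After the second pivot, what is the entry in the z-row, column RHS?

Ratio test on column p — row 1: 2/1 = 2; row 2: entry 0 ≤ 0. Minimum is 2 at row 1 (u1 leaves); pivot element 1.
Divide row 1 by 1; eliminate column p from the other rows.
Second iteration: most negative z-row entry is -19/4 in column u2, so u2 enters.
Ratio test on column u2 — row 1: entry -1 ≤ 0; row 2: 7/(1/4) = 28. Minimum is 28 at row 2 (q leaves); pivot element 1/4.
Divide row 2 by 1/4; eliminate column u2 from the other rows.
After both pivots, the entry at the z-row, column RHS is 180.

180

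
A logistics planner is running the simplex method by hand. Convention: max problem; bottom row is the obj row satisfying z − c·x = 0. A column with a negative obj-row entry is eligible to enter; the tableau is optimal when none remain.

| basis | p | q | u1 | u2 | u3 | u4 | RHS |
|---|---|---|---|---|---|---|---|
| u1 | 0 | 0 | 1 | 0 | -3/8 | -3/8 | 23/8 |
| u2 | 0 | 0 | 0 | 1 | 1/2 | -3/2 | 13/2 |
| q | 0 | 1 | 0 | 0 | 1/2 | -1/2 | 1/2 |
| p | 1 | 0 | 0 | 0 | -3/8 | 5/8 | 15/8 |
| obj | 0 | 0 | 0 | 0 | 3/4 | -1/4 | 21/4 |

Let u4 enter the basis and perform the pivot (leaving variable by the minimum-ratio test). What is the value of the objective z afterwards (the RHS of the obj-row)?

Ratio test on column u4 — row 1: entry -3/8 ≤ 0; row 2: entry -3/2 ≤ 0; row 3: entry -1/2 ≤ 0; row 4: (15/8)/(5/8) = 3. Minimum is 3 at row 4 (p leaves); pivot element 5/8.
Pivot on row 4; the obj-row RHS becomes 21/4 − (-1/4)·3 = 6.

6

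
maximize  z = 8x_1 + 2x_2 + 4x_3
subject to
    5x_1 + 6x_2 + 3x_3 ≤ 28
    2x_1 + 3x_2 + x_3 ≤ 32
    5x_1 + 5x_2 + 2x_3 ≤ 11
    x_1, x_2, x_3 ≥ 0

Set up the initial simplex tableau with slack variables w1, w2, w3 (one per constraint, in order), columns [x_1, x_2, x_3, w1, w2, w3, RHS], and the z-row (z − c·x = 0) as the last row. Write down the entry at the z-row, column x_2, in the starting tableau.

-2

The z-row carries the negated objective coefficients: the x_2 entry is -2.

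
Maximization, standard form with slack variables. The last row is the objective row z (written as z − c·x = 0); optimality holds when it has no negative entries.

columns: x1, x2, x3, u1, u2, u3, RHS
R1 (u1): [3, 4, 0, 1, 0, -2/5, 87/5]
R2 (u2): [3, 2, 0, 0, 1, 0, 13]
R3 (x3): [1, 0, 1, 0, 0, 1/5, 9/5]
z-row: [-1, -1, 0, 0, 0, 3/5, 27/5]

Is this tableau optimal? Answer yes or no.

The z-row has a negative entry -1 in column x1, so it is not optimal.

no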